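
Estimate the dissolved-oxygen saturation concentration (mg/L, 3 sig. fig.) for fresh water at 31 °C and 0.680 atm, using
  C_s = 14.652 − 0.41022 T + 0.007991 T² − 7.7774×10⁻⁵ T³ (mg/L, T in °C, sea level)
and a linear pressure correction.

C_s ≈ 4.96 mg/L

At sea level: C_s = 14.652 − 0.41022×31 + 0.007991×31² − 7.7774×10⁻⁵×31³ = 7.298 mg/L.
Pressure correction: C_s' = 7.298 × 0.680 = 4.962 mg/L.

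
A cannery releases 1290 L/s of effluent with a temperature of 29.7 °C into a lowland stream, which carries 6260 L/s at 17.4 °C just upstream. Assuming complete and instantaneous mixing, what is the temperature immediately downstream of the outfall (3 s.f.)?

19.5 °C

Flow-weighted mixing: C = (Q_r C_r + Q_w C_w)/(Q_r + Q_w)
= (6260×17.4 + 1290×29.7)/(6260 + 1290) = 147200/7550 = 19.50 °C.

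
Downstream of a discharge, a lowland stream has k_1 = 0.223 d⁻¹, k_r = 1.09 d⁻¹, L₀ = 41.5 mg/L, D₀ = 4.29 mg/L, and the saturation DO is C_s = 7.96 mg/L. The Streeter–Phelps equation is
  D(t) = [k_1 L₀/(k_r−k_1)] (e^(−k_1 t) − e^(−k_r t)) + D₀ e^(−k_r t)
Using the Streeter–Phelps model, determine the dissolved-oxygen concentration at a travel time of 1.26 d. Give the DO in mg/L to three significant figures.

k_1 L₀/(k_r−k_1) = 0.223×41.5/(1.09−0.223) = 9.255/0.8670 = 10.67 mg/L.
e^(−k_1 t) = e^(−0.223×1.260) = 0.7550; e^(−k_r t) = e^(−1.09×1.260) = 0.2532.
D = 10.67 × (0.7550 − 0.2532) + 4.29 × 0.2532 = 5.356 + 1.086 = 6.443 mg/L.
DO = C_s − D = 7.96 − 6.443 = 1.517 mg/L.

DO ≈ 1.52 mg/L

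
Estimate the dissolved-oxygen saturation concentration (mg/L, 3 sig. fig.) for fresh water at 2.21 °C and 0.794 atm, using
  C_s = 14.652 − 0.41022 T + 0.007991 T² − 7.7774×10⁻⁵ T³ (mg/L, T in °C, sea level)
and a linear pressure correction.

C_s ≈ 10.9 mg/L

At sea level: C_s = 14.652 − 0.41022×2.21 + 0.007991×2.21² − 7.7774×10⁻⁵×2.21³ = 13.78 mg/L.
Pressure correction: C_s' = 13.78 × 0.794 = 10.94 mg/L.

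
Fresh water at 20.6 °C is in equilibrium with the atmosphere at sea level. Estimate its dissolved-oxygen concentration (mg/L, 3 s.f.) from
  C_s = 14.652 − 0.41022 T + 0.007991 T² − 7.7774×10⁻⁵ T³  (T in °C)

C_s = 14.652 − 0.41022×20.6 + 0.007991×20.6² − 7.7774×10⁻⁵×20.6³ = 8.913 mg/L.

C_s ≈ 8.91 mg/L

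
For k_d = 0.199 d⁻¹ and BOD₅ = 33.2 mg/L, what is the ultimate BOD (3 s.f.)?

L₀ ≈ 52.7 mg/L

BOD₅ = L₀(1 − e^(−5k_d)) ⇒ L₀ = BOD₅ / (1 − e^(−5×0.199))
= 33.2 / (1 − 0.3697) = 33.2 / 0.6303 = 52.68 mg/L.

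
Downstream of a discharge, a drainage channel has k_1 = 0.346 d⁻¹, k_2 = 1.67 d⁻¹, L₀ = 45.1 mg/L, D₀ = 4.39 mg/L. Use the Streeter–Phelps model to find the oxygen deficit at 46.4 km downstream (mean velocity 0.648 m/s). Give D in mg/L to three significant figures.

D ≈ 6.99 mg/L

Travel time t = x/v = 46.4 km / (0.648 m/s) = 46400 m / 0.648 m/s = 71600 s = 0.8288 d.
k_1 L₀/(k_2−k_1) = 0.346×45.1/(1.67−0.346) = 15.60/1.324 = 11.79 mg/L.
e^(−k_1 t) = e^(−0.346×0.8288) = 0.7507; e^(−k_2 t) = e^(−1.67×0.8288) = 0.2506.
D = 11.79 × (0.7507 − 0.2506) + 4.39 × 0.2506 = 5.895 + 1.100 = 6.995 mg/L.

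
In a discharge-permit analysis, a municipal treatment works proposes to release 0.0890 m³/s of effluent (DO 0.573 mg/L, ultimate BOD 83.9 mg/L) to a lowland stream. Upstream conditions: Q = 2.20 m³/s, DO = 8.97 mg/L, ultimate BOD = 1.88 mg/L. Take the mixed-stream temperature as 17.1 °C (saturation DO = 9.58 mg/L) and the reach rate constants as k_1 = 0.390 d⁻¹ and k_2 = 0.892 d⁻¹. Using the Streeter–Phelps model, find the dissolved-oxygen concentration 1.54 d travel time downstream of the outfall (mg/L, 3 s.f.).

Mixed DO = (2.20×8.97 + 0.0890×0.573)/(2.20+0.0890) = 19.78/2.289 = 8.644 mg/L.
Mixed L₀ = (2.20×1.88 + 0.0890×83.9)/(2.289) = 11.60/2.289 = 5.069 mg/L.
Initial deficit D₀ = C_s − DO₀ = 9.58 − 8.644 = 0.9365 mg/L.
D(1.54) = [0.390×5.069/(0.892−0.390)](e^(−0.390×1.54) − e^(−0.892×1.54)) + 0.9365 e^(−0.892×1.54)
= 3.938 × (0.5485 − 0.2532) + 0.9365 × 0.2532 = 1.400 mg/L.
DO = 9.58 − 1.400 = 8.180 mg/L.

DO ≈ 8.18 mg/L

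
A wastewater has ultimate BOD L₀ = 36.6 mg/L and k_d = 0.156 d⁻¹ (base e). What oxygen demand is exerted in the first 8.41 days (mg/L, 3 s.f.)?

y_t = L₀(1 − e^(−k_d t)) = 36.6 × (1 − e^(−0.156×8.41))
= 36.6 × (1 − 0.2693) = 36.6 × 0.7307 = 26.74 mg/L.

y ≈ 26.7 mg/L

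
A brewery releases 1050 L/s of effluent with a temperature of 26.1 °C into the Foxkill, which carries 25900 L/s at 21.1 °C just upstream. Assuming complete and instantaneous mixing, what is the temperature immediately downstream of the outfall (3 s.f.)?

Flow-weighted mixing: C = (Q_r C_r + Q_w C_w)/(Q_r + Q_w)
= (25900×21.1 + 1050×26.1)/(25900 + 1050) = 573900/26950 = 21.29 °C.

21.3 °C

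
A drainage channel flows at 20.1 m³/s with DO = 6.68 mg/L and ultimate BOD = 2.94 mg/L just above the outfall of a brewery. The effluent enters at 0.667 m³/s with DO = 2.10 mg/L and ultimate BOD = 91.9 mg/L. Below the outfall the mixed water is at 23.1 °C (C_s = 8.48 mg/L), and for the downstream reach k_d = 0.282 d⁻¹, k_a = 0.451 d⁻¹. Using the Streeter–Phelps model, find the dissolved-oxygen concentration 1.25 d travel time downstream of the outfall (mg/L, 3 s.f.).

Mixed DO = (20.1×6.68 + 0.667×2.10)/(20.1+0.667) = 135.7/20.77 = 6.533 mg/L.
Mixed L₀ = (20.1×2.94 + 0.667×91.9)/(20.77) = 120.4/20.77 = 5.797 mg/L.
Initial deficit D₀ = C_s − DO₀ = 8.48 − 6.533 = 1.947 mg/L.
D(1.25) = [0.282×5.797/(0.451−0.282)](e^(−0.282×1.25) − e^(−0.451×1.25)) + 1.947 e^(−0.451×1.25)
= 9.674 × (0.7029 − 0.5691) + 1.947 × 0.5691 = 2.403 mg/L.
DO = 8.48 − 2.403 = 6.077 mg/L.

DO ≈ 6.08 mg/L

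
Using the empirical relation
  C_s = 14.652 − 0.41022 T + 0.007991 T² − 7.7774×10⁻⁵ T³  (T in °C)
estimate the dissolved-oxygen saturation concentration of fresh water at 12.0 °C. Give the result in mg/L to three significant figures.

C_s ≈ 10.7 mg/L

C_s = 14.652 − 0.41022×12.0 + 0.007991×12.0² − 7.7774×10⁻⁵×12.0³ = 10.75 mg/L.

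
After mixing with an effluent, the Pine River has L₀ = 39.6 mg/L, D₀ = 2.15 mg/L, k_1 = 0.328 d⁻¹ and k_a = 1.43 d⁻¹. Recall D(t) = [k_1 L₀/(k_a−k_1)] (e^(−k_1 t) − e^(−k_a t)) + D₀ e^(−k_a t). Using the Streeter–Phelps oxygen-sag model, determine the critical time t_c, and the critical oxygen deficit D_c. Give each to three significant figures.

t_c ≈ 1.15 d; D_c ≈ 6.22 mg/L

With k_a/k_1 = 4.360 and 1 − D₀(k_a−k_1)/(k_1 L₀) = 0.8176,
t_c = ln(4.360 × 0.8176) / (1.43 − 0.328) = ln(3.564) / 1.102 = 1.271/1.102 = 1.153 d.
D_c = (k_1/k_a) L₀ e^(−k_1 t_c) = (0.328/1.43) × 39.6 × e^(−0.328×1.153) = 0.2294 × 39.6 × 0.6850 = 6.222 mg/L.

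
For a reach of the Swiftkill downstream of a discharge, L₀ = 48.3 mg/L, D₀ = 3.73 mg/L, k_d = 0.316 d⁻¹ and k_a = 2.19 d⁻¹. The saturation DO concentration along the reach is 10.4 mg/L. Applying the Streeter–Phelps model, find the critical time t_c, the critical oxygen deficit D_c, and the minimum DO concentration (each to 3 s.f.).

At the critical point dD/dt = 0, so k_d L₀ e^(−k_d t) = k_a D. Substituting D(t) from the Streeter–Phelps equation and solving for t gives
t_c = ln[(k_a/k_d)(1 − D₀(k_a−k_d)/(k_d L₀))] / (k_a−k_d).
Here k_a−k_d = 1.874 d⁻¹ and 1 − D₀(k_a−k_d)/(k_d L₀) = 1 − 3.73×1.874/(0.316×48.3) = 0.5420, so
t_c = ln(6.930 × 0.5420) / 1.874 = 1.323 / 1.874 = 0.7062 d.
D_c = (k_d/k_a) L₀ e^(−k_d t_c) = (0.316/2.19) × 48.3 × e^(−0.316×0.7062) = 0.1443 × 48.3 × 0.8000 = 5.575 mg/L.
Minimum DO = C_s − D_c = 10.4 − 5.575 = 4.825 mg/L.

t_c ≈ 0.706 d; D_c ≈ 5.58 mg/L; min DO ≈ 4.82 mg/L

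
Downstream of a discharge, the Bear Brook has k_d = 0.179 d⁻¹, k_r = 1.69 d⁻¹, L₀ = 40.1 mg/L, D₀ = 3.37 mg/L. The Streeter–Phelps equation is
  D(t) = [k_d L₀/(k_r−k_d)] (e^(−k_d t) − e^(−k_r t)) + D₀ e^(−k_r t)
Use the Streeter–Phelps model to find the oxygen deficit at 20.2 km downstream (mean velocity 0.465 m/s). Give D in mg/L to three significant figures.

D ≈ 3.75 mg/L

Travel time t = x/v = 20.2 km / (0.465 m/s) = 20200 m / 0.465 m/s = 43440 s = 0.5028 d.
k_d L₀/(k_r−k_d) = 0.179×40.1/(1.69−0.179) = 7.178/1.511 = 4.750 mg/L.
e^(−k_d t) = e^(−0.179×0.5028) = 0.9139; e^(−k_r t) = e^(−1.69×0.5028) = 0.4275.
D = 4.750 × (0.9139 − 0.4275) + 3.37 × 0.4275 = 2.311 + 1.441 = 3.751 mg/L.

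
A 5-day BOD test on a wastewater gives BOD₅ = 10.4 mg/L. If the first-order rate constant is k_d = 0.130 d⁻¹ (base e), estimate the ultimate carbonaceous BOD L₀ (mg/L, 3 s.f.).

BOD₅ = L₀(1 − e^(−5k_d)) ⇒ L₀ = BOD₅ / (1 − e^(−5×0.130))
= 10.4 / (1 − 0.5220) = 10.4 / 0.4780 = 21.76 mg/L.

L₀ ≈ 21.8 mg/L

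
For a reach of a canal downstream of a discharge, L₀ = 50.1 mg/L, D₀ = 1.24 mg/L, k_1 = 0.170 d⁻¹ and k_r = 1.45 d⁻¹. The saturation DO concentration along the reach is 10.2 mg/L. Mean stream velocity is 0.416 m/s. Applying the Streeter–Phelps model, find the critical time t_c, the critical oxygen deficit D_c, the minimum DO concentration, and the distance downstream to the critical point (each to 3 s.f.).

t_c ≈ 1.51 d; D_c ≈ 4.54 mg/L; min DO ≈ 5.66 mg/L; x_c ≈ 54.4 km

t_c = [1/(k_r−k_1)] ln[(k_r/k_1)(1 − D₀(k_r−k_1)/(k_1 L₀))]
= [1/(1.45−0.170)] ln[(1.45/0.170)(1 − 1.24×1.280/(0.170×50.1))]
= (1/1.280) ln[8.529 × 0.8136] = 0.7812 × ln(6.940) = 0.7812 × 1.937 = 1.514 d.
L(t_c) = L₀ e^(−k_1 t_c) = 50.1 × 0.7731 = 38.73 mg/L, and at the critical point k_r D_c = k_1 L, so D_c = (0.170/1.45) × 38.73 = 4.541 mg/L.
Minimum DO = C_s − D_c = 10.2 − 4.541 = 5.659 mg/L.
x_c = v t_c = 0.416 m/s × 1.514 d × 86400 s/d = 54400 m ≈ 54.4 km.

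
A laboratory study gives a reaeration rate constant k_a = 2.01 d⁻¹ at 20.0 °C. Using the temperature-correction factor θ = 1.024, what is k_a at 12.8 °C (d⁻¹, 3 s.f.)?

k_a(T₂) = k_a(T₁) · θ^(T₂−T₁) = 2.01 × 1.024^(12.8−20.0)
= 2.01 × 1.024^-7.20 = 2.01 × 0.8430 = 1.694 d⁻¹.

k_a ≈ 1.69 d⁻¹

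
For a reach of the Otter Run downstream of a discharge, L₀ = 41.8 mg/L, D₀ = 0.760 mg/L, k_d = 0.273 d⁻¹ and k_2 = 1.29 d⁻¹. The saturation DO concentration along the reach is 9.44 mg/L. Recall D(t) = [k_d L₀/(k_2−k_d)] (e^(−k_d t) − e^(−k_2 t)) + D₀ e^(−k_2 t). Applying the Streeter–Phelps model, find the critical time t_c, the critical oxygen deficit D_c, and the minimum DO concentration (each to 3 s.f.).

At the critical point dD/dt = 0, so k_d L₀ e^(−k_d t) = k_2 D. Substituting D(t) from the Streeter–Phelps equation and solving for t gives
t_c = ln[(k_2/k_d)(1 − D₀(k_2−k_d)/(k_d L₀))] / (k_2−k_d).
Here k_2−k_d = 1.017 d⁻¹ and 1 − D₀(k_2−k_d)/(k_d L₀) = 1 − 0.760×1.017/(0.273×41.8) = 0.9323, so
t_c = ln(4.725 × 0.9323) / 1.017 = 1.483 / 1.017 = 1.458 d.
D_c = (k_d/k_2) L₀ e^(−k_d t_c) = (0.273/1.29) × 41.8 × e^(−0.273×1.458) = 0.2116 × 41.8 × 0.6716 = 5.941 mg/L.
Minimum DO = C_s − D_c = 9.44 − 5.941 = 3.499 mg/L.

t_c ≈ 1.46 d; D_c ≈ 5.94 mg/L; min DO ≈ 3.50 mg/L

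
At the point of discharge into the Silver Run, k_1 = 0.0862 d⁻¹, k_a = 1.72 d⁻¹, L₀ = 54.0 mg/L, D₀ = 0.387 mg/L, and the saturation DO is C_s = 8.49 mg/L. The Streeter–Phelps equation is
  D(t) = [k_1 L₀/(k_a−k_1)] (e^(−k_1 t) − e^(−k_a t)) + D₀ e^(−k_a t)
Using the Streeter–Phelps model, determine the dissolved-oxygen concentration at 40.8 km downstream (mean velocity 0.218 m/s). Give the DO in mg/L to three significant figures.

Travel time t = x/v = 40.8 km / (0.218 m/s) = 40800 m / 0.218 m/s = 187200 s = 2.166 d.
k_1 L₀/(k_a−k_1) = 0.0862×54.0/(1.72−0.0862) = 4.655/1.634 = 2.849 mg/L.
e^(−k_1 t) = e^(−0.0862×2.166) = 0.8297; e^(−k_a t) = e^(−1.72×2.166) = 0.02409.
D = 2.849 × (0.8297 − 0.02409) + 0.387 × 0.02409 = 2.295 + 0.009324 = 2.304 mg/L.
DO = C_s − D = 8.49 − 2.304 = 6.186 mg/L.

DO ≈ 6.19 mg/L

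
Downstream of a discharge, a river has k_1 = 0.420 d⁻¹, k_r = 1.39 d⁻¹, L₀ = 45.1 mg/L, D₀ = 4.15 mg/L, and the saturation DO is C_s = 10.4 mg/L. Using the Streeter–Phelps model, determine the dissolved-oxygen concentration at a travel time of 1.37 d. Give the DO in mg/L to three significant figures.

DO ≈ 1.71 mg/L

k_1 L₀/(k_r−k_1) = 0.420×45.1/(1.39−0.420) = 18.94/0.9700 = 19.53 mg/L.
e^(−k_1 t) = e^(−0.420×1.370) = 0.5625; e^(−k_r t) = e^(−1.39×1.370) = 0.1489.
D = 19.53 × (0.5625 − 0.1489) + 4.15 × 0.1489 = 8.076 + 0.6180 = 8.694 mg/L.
DO = C_s − D = 10.4 − 8.694 = 1.706 mg/L.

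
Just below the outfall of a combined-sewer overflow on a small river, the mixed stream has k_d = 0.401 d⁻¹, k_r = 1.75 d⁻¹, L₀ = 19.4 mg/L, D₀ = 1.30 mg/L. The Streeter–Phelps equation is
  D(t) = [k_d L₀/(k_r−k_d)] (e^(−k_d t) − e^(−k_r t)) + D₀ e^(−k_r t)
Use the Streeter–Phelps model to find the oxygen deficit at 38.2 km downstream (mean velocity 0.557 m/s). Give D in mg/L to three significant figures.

D ≈ 3.08 mg/L

Travel time t = x/v = 38.2 km / (0.557 m/s) = 38200 m / 0.557 m/s = 68580 s = 0.7938 d.
k_d L₀/(k_r−k_d) = 0.401×19.4/(1.75−0.401) = 7.779/1.349 = 5.767 mg/L.
e^(−k_d t) = e^(−0.401×0.7938) = 0.7274; e^(−k_r t) = e^(−1.75×0.7938) = 0.2493.
D = 5.767 × (0.7274 − 0.2493) + 1.30 × 0.2493 = 2.757 + 0.3241 = 3.081 mg/L.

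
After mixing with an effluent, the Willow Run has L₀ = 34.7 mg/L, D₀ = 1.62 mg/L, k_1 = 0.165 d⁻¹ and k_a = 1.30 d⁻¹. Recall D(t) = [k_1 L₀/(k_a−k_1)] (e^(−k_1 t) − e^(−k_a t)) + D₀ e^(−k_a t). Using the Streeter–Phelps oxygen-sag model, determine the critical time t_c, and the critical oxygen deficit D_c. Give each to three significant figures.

With k_a/k_1 = 7.879 and 1 − D₀(k_a−k_1)/(k_1 L₀) = 0.6789,
t_c = ln(7.879 × 0.6789) / (1.30 − 0.165) = ln(5.349) / 1.135 = 1.677/1.135 = 1.477 d.
L(t_c) = L₀ e^(−k_1 t_c) = 34.7 × 0.7837 = 27.19 mg/L, and at the critical point k_a D_c = k_1 L, so D_c = (0.165/1.30) × 27.19 = 3.451 mg/L.

t_c ≈ 1.48 d; D_c ≈ 3.45 mg/L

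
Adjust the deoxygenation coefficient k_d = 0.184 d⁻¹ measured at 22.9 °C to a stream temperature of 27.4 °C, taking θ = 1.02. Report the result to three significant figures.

k_d ≈ 0.201 d⁻¹

k_d(T₂) = k_d(T₁) · θ^(T₂−T₁) = 0.184 × 1.02^(27.4−22.9)
= 0.184 × 1.02^4.50 = 0.184 × 1.093 = 0.2011 d⁻¹.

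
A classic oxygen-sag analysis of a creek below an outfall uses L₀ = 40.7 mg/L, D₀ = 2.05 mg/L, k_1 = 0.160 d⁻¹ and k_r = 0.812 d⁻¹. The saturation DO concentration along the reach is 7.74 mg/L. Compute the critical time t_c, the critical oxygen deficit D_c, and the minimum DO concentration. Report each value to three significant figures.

t_c ≈ 2.14 d; D_c ≈ 5.70 mg/L; min DO ≈ 2.04 mg/L

With k_r/k_1 = 5.075 and 1 − D₀(k_r−k_1)/(k_1 L₀) = 0.7947,
t_c = ln(5.075 × 0.7947) / (0.812 − 0.160) = ln(4.033) / 0.6520 = 1.395/0.6520 = 2.139 d.
L(t_c) = L₀ e^(−k_1 t_c) = 40.7 × 0.7102 = 28.90 mg/L, and at the critical point k_r D_c = k_1 L, so D_c = (0.160/0.812) × 28.90 = 5.695 mg/L.
Minimum DO = C_s − D_c = 7.74 − 5.695 = 2.045 mg/L.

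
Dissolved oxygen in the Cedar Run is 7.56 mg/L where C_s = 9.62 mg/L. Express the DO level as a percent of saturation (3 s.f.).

% saturation = C/C_s × 100 = 7.56/9.62 × 100 = 78.6 %.

78.6 % saturation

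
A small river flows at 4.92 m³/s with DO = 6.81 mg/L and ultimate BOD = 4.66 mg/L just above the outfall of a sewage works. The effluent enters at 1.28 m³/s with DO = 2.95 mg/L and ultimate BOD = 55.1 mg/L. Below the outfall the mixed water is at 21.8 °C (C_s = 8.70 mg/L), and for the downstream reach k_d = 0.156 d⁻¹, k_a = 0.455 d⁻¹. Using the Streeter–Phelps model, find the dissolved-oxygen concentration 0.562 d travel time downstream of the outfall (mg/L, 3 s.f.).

Mixed DO = (4.92×6.81 + 1.28×2.95)/(4.92+1.28) = 37.28/6.200 = 6.013 mg/L.
Mixed L₀ = (4.92×4.66 + 1.28×55.1)/(6.200) = 93.46/6.200 = 15.07 mg/L.
Initial deficit D₀ = C_s − DO₀ = 8.70 − 6.013 = 2.687 mg/L.
D(0.562) = [0.156×15.07/(0.455−0.156)](e^(−0.156×0.562) − e^(−0.455×0.562)) + 2.687 e^(−0.455×0.562)
= 7.864 × (0.9161 − 0.7744) + 2.687 × 0.7744 = 3.195 mg/L.
DO = 8.70 − 3.195 = 5.505 mg/L.

DO ≈ 5.51 mg/L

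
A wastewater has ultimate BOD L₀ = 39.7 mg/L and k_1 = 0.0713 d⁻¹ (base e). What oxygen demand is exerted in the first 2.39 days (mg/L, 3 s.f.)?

y_t = L₀(1 − e^(−k_1 t)) = 39.7 × (1 − e^(−0.0713×2.39))
= 39.7 × (1 − 0.8433) = 39.7 × 0.1567 = 6.220 mg/L.

y ≈ 6.22 mg/L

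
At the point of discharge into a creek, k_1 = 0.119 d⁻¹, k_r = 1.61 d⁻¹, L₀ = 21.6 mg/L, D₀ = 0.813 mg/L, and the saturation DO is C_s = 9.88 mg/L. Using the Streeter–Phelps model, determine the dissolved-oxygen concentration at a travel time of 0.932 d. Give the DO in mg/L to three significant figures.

k_1 L₀/(k_r−k_1) = 0.119×21.6/(1.61−0.119) = 2.570/1.491 = 1.724 mg/L.
e^(−k_1 t) = e^(−0.119×0.9320) = 0.8950; e^(−k_r t) = e^(−1.61×0.9320) = 0.2230.
D = 1.724 × (0.8950 − 0.2230) + 0.813 × 0.2230 = 1.159 + 0.1813 = 1.340 mg/L.
DO = C_s − D = 9.88 − 1.340 = 8.540 mg/L.

DO ≈ 8.54 mg/L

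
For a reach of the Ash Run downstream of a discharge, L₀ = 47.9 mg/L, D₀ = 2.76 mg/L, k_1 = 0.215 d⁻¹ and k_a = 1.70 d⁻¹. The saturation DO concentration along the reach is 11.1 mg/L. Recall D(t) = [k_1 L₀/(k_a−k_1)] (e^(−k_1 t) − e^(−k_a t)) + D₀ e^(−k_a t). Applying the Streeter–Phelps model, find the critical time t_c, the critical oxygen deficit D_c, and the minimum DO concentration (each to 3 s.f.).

With k_a/k_1 = 7.907 and 1 − D₀(k_a−k_1)/(k_1 L₀) = 0.6020,
t_c = ln(7.907 × 0.6020) / (1.70 − 0.215) = ln(4.760) / 1.485 = 1.560/1.485 = 1.051 d.
L(t_c) = L₀ e^(−k_1 t_c) = 47.9 × 0.7978 = 38.21 mg/L, and at the critical point k_a D_c = k_1 L, so D_c = (0.215/1.70) × 38.21 = 4.833 mg/L.
Minimum DO = C_s − D_c = 11.1 − 4.833 = 6.267 mg/L.

t_c ≈ 1.05 d; D_c ≈ 4.83 mg/L; min DO ≈ 6.27 mg/L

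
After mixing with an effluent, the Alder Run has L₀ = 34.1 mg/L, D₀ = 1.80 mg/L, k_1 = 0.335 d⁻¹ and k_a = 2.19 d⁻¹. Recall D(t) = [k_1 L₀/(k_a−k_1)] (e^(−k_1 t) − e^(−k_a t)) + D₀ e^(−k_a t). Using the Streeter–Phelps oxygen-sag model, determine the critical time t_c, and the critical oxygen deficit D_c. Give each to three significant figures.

t_c = [1/(k_a−k_1)] ln[(k_a/k_1)(1 − D₀(k_a−k_1)/(k_1 L₀))]
= [1/(2.19−0.335)] ln[(2.19/0.335)(1 − 1.80×1.855/(0.335×34.1))]
= (1/1.855) ln[6.537 × 0.7077] = 0.5391 × ln(4.627) = 0.5391 × 1.532 = 0.8258 d.
D_c = (k_1/k_a) L₀ e^(−k_1 t_c) = (0.335/2.19) × 34.1 × e^(−0.335×0.8258) = 0.1530 × 34.1 × 0.7583 = 3.956 mg/L.

t_c ≈ 0.826 d; D_c ≈ 3.96 mg/L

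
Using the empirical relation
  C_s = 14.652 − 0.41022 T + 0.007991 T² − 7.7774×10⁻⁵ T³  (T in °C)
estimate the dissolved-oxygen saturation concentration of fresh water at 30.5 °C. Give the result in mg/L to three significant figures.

C_s ≈ 7.37 mg/L

C_s = 14.652 − 0.41022×30.5 + 0.007991×30.5² − 7.7774×10⁻⁵×30.5³ = 7.367 mg/L.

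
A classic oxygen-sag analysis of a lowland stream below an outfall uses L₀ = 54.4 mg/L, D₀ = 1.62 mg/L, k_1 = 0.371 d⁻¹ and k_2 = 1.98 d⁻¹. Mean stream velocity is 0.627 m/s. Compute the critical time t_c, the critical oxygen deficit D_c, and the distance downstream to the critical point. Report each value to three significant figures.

t_c = [1/(k_2−k_1)] ln[(k_2/k_1)(1 − D₀(k_2−k_1)/(k_1 L₀))]
= [1/(1.98−0.371)] ln[(1.98/0.371)(1 − 1.62×1.609/(0.371×54.4))]
= (1/1.609) ln[5.337 × 0.8708] = 0.6215 × ln(4.648) = 0.6215 × 1.536 = 0.9549 d.
L(t_c) = L₀ e^(−k_1 t_c) = 54.4 × 0.7017 = 38.17 mg/L, and at the critical point k_2 D_c = k_1 L, so D_c = (0.371/1.98) × 38.17 = 7.153 mg/L.
x_c = v t_c = 0.627 m/s × 0.9549 d × 86400 s/d = 51730 m ≈ 51.7 km.

t_c ≈ 0.955 d; D_c ≈ 7.15 mg/L; x_c ≈ 51.7 km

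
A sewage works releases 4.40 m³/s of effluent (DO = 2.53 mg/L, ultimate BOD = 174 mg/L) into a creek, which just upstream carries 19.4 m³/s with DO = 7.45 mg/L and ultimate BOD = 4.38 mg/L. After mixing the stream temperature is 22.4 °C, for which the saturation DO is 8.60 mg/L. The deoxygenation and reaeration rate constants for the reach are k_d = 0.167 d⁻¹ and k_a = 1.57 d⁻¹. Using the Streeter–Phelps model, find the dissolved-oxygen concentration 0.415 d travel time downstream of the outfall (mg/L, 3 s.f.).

DO ≈ 5.77 mg/L

Mixed DO = (19.4×7.45 + 4.40×2.53)/(19.4+4.40) = 155.7/23.80 = 6.540 mg/L.
Mixed L₀ = (19.4×4.38 + 4.40×174)/(23.80) = 850.6/23.80 = 35.74 mg/L.
Initial deficit D₀ = C_s − DO₀ = 8.60 − 6.540 = 2.060 mg/L.
D(0.415) = [0.167×35.74/(1.57−0.167)](e^(−0.167×0.415) − e^(−1.57×0.415)) + 2.060 e^(−1.57×0.415)
= 4.254 × (0.9330 − 0.5212) + 2.060 × 0.5212 = 2.825 mg/L.
DO = 8.60 − 2.825 = 5.775 mg/L.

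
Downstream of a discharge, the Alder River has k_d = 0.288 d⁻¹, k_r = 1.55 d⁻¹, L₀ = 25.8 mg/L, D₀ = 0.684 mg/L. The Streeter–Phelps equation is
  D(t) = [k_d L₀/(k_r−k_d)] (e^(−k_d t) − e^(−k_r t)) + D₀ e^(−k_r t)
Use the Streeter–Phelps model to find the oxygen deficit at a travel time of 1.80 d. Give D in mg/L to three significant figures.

k_d L₀/(k_r−k_d) = 0.288×25.8/(1.55−0.288) = 7.430/1.262 = 5.888 mg/L.
e^(−k_d t) = e^(−0.288×1.800) = 0.5955; e^(−k_r t) = e^(−1.55×1.800) = 0.06142.
D = 5.888 × (0.5955 − 0.06142) + 0.684 × 0.06142 = 3.144 + 0.04201 = 3.186 mg/L.

D ≈ 3.19 mg/L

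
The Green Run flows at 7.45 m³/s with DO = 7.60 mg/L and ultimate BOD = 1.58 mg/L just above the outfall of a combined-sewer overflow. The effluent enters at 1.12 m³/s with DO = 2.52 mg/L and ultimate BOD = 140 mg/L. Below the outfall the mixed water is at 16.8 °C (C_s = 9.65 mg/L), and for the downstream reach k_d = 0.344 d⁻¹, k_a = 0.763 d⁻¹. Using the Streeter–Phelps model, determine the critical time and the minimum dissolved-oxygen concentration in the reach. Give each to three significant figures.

t_c ≈ 1.46 d; minimum DO ≈ 4.29 mg/L

Mixed DO = (7.45×7.60 + 1.12×2.52)/(7.45+1.12) = 59.44/8.570 = 6.936 mg/L.
Mixed L₀ = (7.45×1.58 + 1.12×140)/(8.570) = 168.6/8.570 = 19.67 mg/L.
Initial deficit D₀ = C_s − DO₀ = 9.65 − 6.936 = 2.714 mg/L.
t_c = (1/0.4190) ln[(0.763/0.344)(1 − 2.714×0.4190/(0.344×19.67))] = 2.387 × ln(1.845) = 1.462 d.
D_c = (0.344/0.763) × 19.67 × e^(−0.344×1.462) = 0.4509 × 19.67 × 0.6047 = 5.363 mg/L.
Minimum DO = 9.65 − 5.363 = 4.287 mg/L.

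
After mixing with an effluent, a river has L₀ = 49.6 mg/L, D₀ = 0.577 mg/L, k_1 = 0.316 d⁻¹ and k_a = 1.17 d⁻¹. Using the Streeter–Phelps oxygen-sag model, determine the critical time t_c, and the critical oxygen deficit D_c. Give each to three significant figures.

t_c ≈ 1.50 d; D_c ≈ 8.35 mg/L

With k_a/k_1 = 3.703 and 1 − D₀(k_a−k_1)/(k_1 L₀) = 0.9686,
t_c = ln(3.703 × 0.9686) / (1.17 − 0.316) = ln(3.586) / 0.8540 = 1.277/0.8540 = 1.495 d.
D_c = (k_1/k_a) L₀ e^(−k_1 t_c) = (0.316/1.17) × 49.6 × e^(−0.316×1.495) = 0.2701 × 49.6 × 0.6234 = 8.351 mg/L.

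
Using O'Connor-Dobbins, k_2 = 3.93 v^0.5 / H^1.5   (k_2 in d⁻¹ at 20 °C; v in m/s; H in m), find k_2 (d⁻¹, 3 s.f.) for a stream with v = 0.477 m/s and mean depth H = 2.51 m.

k_2 ≈ 0.683 d⁻¹

k_2 = 3.93 × 0.477^0.5 / 2.51^1.5 = 3.93 × 0.6907 / 3.977 = 0.6826 d⁻¹.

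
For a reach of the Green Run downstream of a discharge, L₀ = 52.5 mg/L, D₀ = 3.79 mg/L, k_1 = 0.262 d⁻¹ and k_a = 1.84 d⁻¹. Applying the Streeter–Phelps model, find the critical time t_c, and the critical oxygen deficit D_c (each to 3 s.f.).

t_c ≈ 0.874 d; D_c ≈ 5.95 mg/L

At the critical point dD/dt = 0, so k_1 L₀ e^(−k_1 t) = k_a D. Substituting D(t) from the Streeter–Phelps equation and solving for t gives
t_c = ln[(k_a/k_1)(1 − D₀(k_a−k_1)/(k_1 L₀))] / (k_a−k_1).
Here k_a−k_1 = 1.578 d⁻¹ and 1 − D₀(k_a−k_1)/(k_1 L₀) = 1 − 3.79×1.578/(0.262×52.5) = 0.5652, so
t_c = ln(7.023 × 0.5652) / 1.578 = 1.379 / 1.578 = 0.8736 d.
D_c = (k_1/k_a) L₀ e^(−k_1 t_c) = (0.262/1.84) × 52.5 × e^(−0.262×0.8736) = 0.1424 × 52.5 × 0.7954 = 5.946 mg/L.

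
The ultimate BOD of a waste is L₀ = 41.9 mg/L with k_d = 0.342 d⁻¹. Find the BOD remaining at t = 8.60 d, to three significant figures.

L ≈ 2.21 mg/L

L_t = L₀ e^(−k_d t) = 41.9 × e^(−0.342×8.60) = 41.9 × 0.05280 = 2.212 mg/L.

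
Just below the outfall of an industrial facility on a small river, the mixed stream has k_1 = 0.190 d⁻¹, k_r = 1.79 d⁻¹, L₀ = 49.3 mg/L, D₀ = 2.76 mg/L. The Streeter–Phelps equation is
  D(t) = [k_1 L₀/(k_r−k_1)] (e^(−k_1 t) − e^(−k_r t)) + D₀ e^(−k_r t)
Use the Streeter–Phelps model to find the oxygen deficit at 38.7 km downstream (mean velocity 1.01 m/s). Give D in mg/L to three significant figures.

Travel time t = x/v = 38.7 km / (1.01 m/s) = 38700 m / 1.01 m/s = 38320 s = 0.4435 d.
k_1 L₀/(k_r−k_1) = 0.190×49.3/(1.79−0.190) = 9.367/1.600 = 5.854 mg/L.
e^(−k_1 t) = e^(−0.190×0.4435) = 0.9192; e^(−k_r t) = e^(−1.79×0.4435) = 0.4521.
D = 5.854 × (0.9192 − 0.4521) + 2.76 × 0.4521 = 2.734 + 1.248 = 3.982 mg/L.

D ≈ 3.98 mg/L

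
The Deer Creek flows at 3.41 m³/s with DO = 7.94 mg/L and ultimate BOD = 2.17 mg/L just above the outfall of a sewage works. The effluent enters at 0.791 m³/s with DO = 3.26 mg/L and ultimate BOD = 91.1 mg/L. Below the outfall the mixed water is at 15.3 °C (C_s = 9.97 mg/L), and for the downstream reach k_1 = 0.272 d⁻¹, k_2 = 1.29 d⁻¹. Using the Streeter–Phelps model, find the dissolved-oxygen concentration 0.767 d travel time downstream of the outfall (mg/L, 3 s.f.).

DO ≈ 6.66 mg/L

Mixed DO = (3.41×7.94 + 0.791×3.26)/(3.41+0.791) = 29.65/4.201 = 7.059 mg/L.
Mixed L₀ = (3.41×2.17 + 0.791×91.1)/(4.201) = 79.46/4.201 = 18.91 mg/L.
Initial deficit D₀ = C_s − DO₀ = 9.97 − 7.059 = 2.911 mg/L.
D(0.767) = [0.272×18.91/(1.29−0.272)](e^(−0.272×0.767) − e^(−1.29×0.767)) + 2.911 e^(−1.29×0.767)
= 5.054 × (0.8117 − 0.3718) + 2.911 × 0.3718 = 3.306 mg/L.
DO = 9.97 − 3.306 = 6.664 mg/L.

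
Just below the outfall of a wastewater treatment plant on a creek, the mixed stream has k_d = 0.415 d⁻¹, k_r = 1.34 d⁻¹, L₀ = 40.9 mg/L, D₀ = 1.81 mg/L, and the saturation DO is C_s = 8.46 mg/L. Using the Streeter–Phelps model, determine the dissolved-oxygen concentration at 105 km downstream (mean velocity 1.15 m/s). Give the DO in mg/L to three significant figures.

Travel time t = x/v = 105 km / (1.15 m/s) = 105000 m / 1.15 m/s = 91300 s = 1.057 d.
k_d L₀/(k_r−k_d) = 0.415×40.9/(1.34−0.415) = 16.97/0.9250 = 18.35 mg/L.
e^(−k_d t) = e^(−0.415×1.057) = 0.6450; e^(−k_r t) = e^(−1.34×1.057) = 0.2427.
D = 18.35 × (0.6450 − 0.2427) + 1.81 × 0.2427 = 7.382 + 0.4392 = 7.821 mg/L.
DO = C_s − D = 8.46 − 7.821 = 0.6387 mg/L.

DO ≈ 0.639 mg/L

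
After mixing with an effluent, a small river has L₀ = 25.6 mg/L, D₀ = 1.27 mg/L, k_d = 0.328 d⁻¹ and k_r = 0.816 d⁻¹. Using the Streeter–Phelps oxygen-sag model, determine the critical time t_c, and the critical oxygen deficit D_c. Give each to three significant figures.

With k_r/k_d = 2.488 and 1 − D₀(k_r−k_d)/(k_d L₀) = 0.9262,
t_c = ln(2.488 × 0.9262) / (0.816 − 0.328) = ln(2.304) / 0.4880 = 0.8347/0.4880 = 1.711 d.
D_c = (k_d/k_r) L₀ e^(−k_d t_c) = (0.328/0.816) × 25.6 × e^(−0.328×1.711) = 0.4020 × 25.6 × 0.5706 = 5.872 mg/L.

t_c ≈ 1.71 d; D_c ≈ 5.87 mg/L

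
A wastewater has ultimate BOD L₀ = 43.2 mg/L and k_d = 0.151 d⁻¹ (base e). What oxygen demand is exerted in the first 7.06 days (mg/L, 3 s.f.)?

y ≈ 28.3 mg/L

y_t = L₀(1 − e^(−k_d t)) = 43.2 × (1 − e^(−0.151×7.06))
= 43.2 × (1 − 0.3444) = 43.2 × 0.6556 = 28.32 mg/L.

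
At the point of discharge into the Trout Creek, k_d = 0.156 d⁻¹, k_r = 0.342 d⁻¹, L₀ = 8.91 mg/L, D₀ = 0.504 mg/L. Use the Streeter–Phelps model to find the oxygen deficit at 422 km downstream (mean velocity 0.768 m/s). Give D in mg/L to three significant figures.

Travel time t = x/v = 422 km / (0.768 m/s) = 422000 m / 0.768 m/s = 549500 s = 6.360 d.
k_d L₀/(k_r−k_d) = 0.156×8.91/(0.342−0.156) = 1.390/0.1860 = 7.473 mg/L.
e^(−k_d t) = e^(−0.156×6.360) = 0.3708; e^(−k_r t) = e^(−0.342×6.360) = 0.1136.
D = 7.473 × (0.3708 − 0.1136) + 0.504 × 0.1136 = 1.922 + 0.05726 = 1.979 mg/L.

D ≈ 1.98 mg/L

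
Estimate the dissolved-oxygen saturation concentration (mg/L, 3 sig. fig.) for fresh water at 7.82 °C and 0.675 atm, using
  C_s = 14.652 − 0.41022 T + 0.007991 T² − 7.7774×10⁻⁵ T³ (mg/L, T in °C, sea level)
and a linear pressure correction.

At sea level: C_s = 14.652 − 0.41022×7.82 + 0.007991×7.82² − 7.7774×10⁻⁵×7.82³ = 11.90 mg/L.
Pressure correction: C_s' = 11.90 × 0.675 = 8.030 mg/L.

C_s ≈ 8.03 mg/L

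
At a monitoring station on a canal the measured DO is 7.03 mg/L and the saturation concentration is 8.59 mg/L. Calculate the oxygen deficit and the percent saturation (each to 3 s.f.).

D = C_s − C = 8.59 − 7.03 = 1.56 mg/L.
% saturation = 7.03/8.59 × 100 = 81.8 %.

D ≈ 1.56 mg/L; 81.8 % saturation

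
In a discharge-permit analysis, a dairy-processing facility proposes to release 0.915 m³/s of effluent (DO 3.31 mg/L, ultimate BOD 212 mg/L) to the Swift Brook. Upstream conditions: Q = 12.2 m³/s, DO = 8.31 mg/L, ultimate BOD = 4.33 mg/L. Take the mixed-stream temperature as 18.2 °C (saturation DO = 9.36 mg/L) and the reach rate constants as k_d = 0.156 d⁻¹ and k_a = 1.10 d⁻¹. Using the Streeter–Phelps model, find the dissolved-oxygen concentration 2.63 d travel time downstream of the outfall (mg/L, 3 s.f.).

Mixed DO = (12.2×8.31 + 0.915×3.31)/(12.2+0.915) = 104.4/13.11 = 7.961 mg/L.
Mixed L₀ = (12.2×4.33 + 0.915×212)/(13.11) = 246.8/13.11 = 18.82 mg/L.
Initial deficit D₀ = C_s − DO₀ = 9.36 − 7.961 = 1.399 mg/L.
D(2.63) = [0.156×18.82/(1.10−0.156)](e^(−0.156×2.63) − e^(−1.10×2.63)) + 1.399 e^(−1.10×2.63)
= 3.110 × (0.6635 − 0.05541) + 1.399 × 0.05541 = 1.968 mg/L.
DO = 9.36 − 1.968 = 7.392 mg/L.

DO ≈ 7.39 mg/L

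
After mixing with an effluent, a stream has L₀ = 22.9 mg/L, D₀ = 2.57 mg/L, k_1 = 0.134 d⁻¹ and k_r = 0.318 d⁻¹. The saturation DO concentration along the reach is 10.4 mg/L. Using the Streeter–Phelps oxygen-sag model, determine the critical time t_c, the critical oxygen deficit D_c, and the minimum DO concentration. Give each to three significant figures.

t_c ≈ 3.79 d; D_c ≈ 5.81 mg/L; min DO ≈ 4.59 mg/L

At the critical point dD/dt = 0, so k_1 L₀ e^(−k_1 t) = k_r D. Substituting D(t) from the Streeter–Phelps equation and solving for t gives
t_c = ln[(k_r/k_1)(1 − D₀(k_r−k_1)/(k_1 L₀))] / (k_r−k_1).
Here k_r−k_1 = 0.1840 d⁻¹ and 1 − D₀(k_r−k_1)/(k_1 L₀) = 1 − 2.57×0.1840/(0.134×22.9) = 0.8459, so
t_c = ln(2.373 × 0.8459) / 0.1840 = 0.6969 / 0.1840 = 3.787 d.
L(t_c) = L₀ e^(−k_1 t_c) = 22.9 × 0.6020 = 13.79 mg/L, and at the critical point k_r D_c = k_1 L, so D_c = (0.134/0.318) × 13.79 = 5.809 mg/L.
Minimum DO = C_s − D_c = 10.4 − 5.809 = 4.591 mg/L.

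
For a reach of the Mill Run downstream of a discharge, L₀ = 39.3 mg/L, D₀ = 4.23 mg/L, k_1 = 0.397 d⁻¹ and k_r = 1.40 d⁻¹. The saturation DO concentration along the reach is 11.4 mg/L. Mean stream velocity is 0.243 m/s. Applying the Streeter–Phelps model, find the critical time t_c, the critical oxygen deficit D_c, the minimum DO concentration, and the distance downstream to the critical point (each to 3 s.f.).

t_c ≈ 0.940 d; D_c ≈ 7.67 mg/L; min DO ≈ 3.73 mg/L; x_c ≈ 19.7 km

With k_r/k_1 = 3.526 and 1 − D₀(k_r−k_1)/(k_1 L₀) = 0.7281,
t_c = ln(3.526 × 0.7281) / (1.40 − 0.397) = ln(2.567) / 1.003 = 0.9429/1.003 = 0.9401 d.
L(t_c) = L₀ e^(−k_1 t_c) = 39.3 × 0.6885 = 27.06 mg/L, and at the critical point k_r D_c = k_1 L, so D_c = (0.397/1.40) × 27.06 = 7.673 mg/L.
Minimum DO = C_s − D_c = 11.4 − 7.673 = 3.727 mg/L.
x_c = v t_c = 0.243 m/s × 0.9401 d × 86400 s/d = 19740 m ≈ 19.7 km.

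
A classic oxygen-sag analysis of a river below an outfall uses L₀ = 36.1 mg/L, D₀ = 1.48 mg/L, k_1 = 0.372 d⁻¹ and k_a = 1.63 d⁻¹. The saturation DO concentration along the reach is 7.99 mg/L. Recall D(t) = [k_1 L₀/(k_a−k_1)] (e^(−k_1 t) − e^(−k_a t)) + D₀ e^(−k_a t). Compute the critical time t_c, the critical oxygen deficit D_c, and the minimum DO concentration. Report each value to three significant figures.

t_c ≈ 1.06 d; D_c ≈ 5.56 mg/L; min DO ≈ 2.43 mg/L

With k_a/k_1 = 4.382 and 1 − D₀(k_a−k_1)/(k_1 L₀) = 0.8614,
t_c = ln(4.382 × 0.8614) / (1.63 − 0.372) = ln(3.774) / 1.258 = 1.328/1.258 = 1.056 d.
L(t_c) = L₀ e^(−k_1 t_c) = 36.1 × 0.6752 = 24.37 mg/L, and at the critical point k_a D_c = k_1 L, so D_c = (0.372/1.63) × 24.37 = 5.563 mg/L.
Minimum DO = C_s − D_c = 7.99 − 5.563 = 2.427 mg/L.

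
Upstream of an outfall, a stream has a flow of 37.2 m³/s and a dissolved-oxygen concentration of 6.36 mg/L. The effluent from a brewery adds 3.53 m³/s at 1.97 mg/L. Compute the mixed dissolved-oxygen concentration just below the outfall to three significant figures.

5.98 mg/L

Flow-weighted mixing: C = (Q_r C_r + Q_w C_w)/(Q_r + Q_w)
= (37.2×6.36 + 3.53×1.97)/(37.2 + 3.53) = 243.5/40.73 = 5.980 mg/L.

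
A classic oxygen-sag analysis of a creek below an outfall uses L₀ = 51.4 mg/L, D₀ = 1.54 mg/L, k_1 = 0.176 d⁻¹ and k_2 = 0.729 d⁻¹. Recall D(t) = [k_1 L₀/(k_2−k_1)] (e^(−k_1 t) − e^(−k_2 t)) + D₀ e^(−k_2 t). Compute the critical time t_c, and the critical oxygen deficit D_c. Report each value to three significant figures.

t_c = [1/(k_2−k_1)] ln[(k_2/k_1)(1 − D₀(k_2−k_1)/(k_1 L₀))]
= [1/(0.729−0.176)] ln[(0.729/0.176)(1 − 1.54×0.5530/(0.176×51.4))]
= (1/0.5530) ln[4.142 × 0.9059] = 1.808 × ln(3.752) = 1.808 × 1.322 = 2.391 d.
D_c = (k_1/k_2) L₀ e^(−k_1 t_c) = (0.176/0.729) × 51.4 × e^(−0.176×2.391) = 0.2414 × 51.4 × 0.6565 = 8.147 mg/L.

t_c ≈ 2.39 d; D_c ≈ 8.15 mg/L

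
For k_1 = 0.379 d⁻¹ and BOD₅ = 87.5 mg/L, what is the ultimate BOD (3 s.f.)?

L₀ ≈ 103 mg/L

BOD₅ = L₀(1 − e^(−5k_1)) ⇒ L₀ = BOD₅ / (1 − e^(−5×0.379))
= 87.5 / (1 − 0.1503) = 87.5 / 0.8497 = 103.0 mg/L.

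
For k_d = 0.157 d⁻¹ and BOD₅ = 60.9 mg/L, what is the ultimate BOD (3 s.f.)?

L₀ ≈ 112 mg/L

BOD₅ = L₀(1 − e^(−5k_d)) ⇒ L₀ = BOD₅ / (1 − e^(−5×0.157))
= 60.9 / (1 − 0.4561) = 60.9 / 0.5439 = 112.0 mg/L.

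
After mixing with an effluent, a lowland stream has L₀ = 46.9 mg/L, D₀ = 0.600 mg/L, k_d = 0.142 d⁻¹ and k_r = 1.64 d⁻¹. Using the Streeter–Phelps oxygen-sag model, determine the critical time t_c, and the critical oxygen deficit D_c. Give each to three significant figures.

At the critical point dD/dt = 0, so k_d L₀ e^(−k_d t) = k_r D. Substituting D(t) from the Streeter–Phelps equation and solving for t gives
t_c = ln[(k_r/k_d)(1 − D₀(k_r−k_d)/(k_d L₀))] / (k_r−k_d).
Here k_r−k_d = 1.498 d⁻¹ and 1 − D₀(k_r−k_d)/(k_d L₀) = 1 − 0.600×1.498/(0.142×46.9) = 0.8650, so
t_c = ln(11.55 × 0.8650) / 1.498 = 2.302 / 1.498 = 1.536 d.
D_c = (k_d/k_r) L₀ e^(−k_d t_c) = (0.142/1.64) × 46.9 × e^(−0.142×1.536) = 0.08659 × 46.9 × 0.8040 = 3.265 mg/L.

t_c ≈ 1.54 d; D_c ≈ 3.26 mg/L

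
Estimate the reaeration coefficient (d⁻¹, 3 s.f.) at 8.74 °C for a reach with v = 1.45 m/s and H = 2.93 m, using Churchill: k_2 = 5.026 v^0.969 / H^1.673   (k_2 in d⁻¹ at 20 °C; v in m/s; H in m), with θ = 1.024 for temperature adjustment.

k_2(20) = 5.026 × 1.45^0.969 / 2.93^1.673 = 5.026 × 1.433 / 6.040 = 1.193 d⁻¹.
k_2(8.74) = 1.193 × 1.024^(8.74−20) = 1.193 × 0.7656 = 0.9131 d⁻¹.

k_2 ≈ 0.913 d⁻¹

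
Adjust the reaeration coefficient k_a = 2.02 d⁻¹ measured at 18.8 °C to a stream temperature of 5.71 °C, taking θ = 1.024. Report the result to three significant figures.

k_a ≈ 1.48 d⁻¹

k_a(T₂) = k_a(T₁) · θ^(T₂−T₁) = 2.02 × 1.024^(5.71−18.8)
= 2.02 × 1.024^-13.1 = 2.02 × 0.7331 = 1.481 d⁻¹.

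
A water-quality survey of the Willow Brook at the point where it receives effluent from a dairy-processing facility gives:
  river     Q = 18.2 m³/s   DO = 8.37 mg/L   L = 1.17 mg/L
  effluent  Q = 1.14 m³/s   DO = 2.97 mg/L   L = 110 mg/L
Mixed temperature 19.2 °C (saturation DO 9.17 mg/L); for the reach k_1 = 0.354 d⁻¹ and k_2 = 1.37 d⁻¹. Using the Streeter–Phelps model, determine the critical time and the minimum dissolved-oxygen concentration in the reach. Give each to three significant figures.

Mixed DO = (18.2×8.37 + 1.14×2.97)/(18.2+1.14) = 155.7/19.34 = 8.052 mg/L.
Mixed L₀ = (18.2×1.17 + 1.14×110)/(19.34) = 146.7/19.34 = 7.585 mg/L.
Initial deficit D₀ = C_s − DO₀ = 9.17 − 8.052 = 1.118 mg/L.
t_c = (1/1.016) ln[(1.37/0.354)(1 − 1.118×1.016/(0.354×7.585))] = 0.9843 × ln(2.232) = 0.7904 d.
D_c = (0.354/1.37) × 7.585 × e^(−0.354×0.7904) = 0.2584 × 7.585 × 0.7559 = 1.482 mg/L.
Minimum DO = 9.17 − 1.482 = 7.688 mg/L.

t_c ≈ 0.790 d; minimum DO ≈ 7.69 mg/L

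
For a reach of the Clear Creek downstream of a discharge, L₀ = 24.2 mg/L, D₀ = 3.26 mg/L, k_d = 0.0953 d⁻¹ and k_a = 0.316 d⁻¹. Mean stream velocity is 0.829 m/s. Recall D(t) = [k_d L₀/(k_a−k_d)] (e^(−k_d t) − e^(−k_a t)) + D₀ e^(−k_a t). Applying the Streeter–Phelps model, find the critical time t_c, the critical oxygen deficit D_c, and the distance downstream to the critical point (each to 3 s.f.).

With k_a/k_d = 3.316 and 1 − D₀(k_a−k_d)/(k_d L₀) = 0.6880,
t_c = ln(3.316 × 0.6880) / (0.316 − 0.0953) = ln(2.281) / 0.2207 = 0.8248/0.2207 = 3.737 d.
L(t_c) = L₀ e^(−k_d t_c) = 24.2 × 0.7004 = 16.95 mg/L, and at the critical point k_a D_c = k_d L, so D_c = (0.0953/0.316) × 16.95 = 5.111 mg/L.
x_c = v t_c = 0.829 m/s × 3.737 d × 86400 s/d = 267700 m ≈ 268 km.

t_c ≈ 3.74 d; D_c ≈ 5.11 mg/L; x_c ≈ 268 km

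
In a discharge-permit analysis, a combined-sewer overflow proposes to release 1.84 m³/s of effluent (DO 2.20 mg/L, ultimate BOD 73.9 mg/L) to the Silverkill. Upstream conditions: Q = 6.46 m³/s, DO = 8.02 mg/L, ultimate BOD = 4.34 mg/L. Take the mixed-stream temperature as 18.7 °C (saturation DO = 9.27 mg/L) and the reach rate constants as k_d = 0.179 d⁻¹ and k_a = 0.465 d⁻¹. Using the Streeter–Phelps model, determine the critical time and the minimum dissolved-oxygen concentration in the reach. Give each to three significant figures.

Mixed DO = (6.46×8.02 + 1.84×2.20)/(6.46+1.84) = 55.86/8.300 = 6.730 mg/L.
Mixed L₀ = (6.46×4.34 + 1.84×73.9)/(8.300) = 164.0/8.300 = 19.76 mg/L.
Initial deficit D₀ = C_s − DO₀ = 9.27 − 6.730 = 2.540 mg/L.
t_c = (1/0.2860) ln[(0.465/0.179)(1 − 2.540×0.2860/(0.179×19.76))] = 3.497 × ln(2.064) = 2.534 d.
D_c = (0.179/0.465) × 19.76 × e^(−0.179×2.534) = 0.3849 × 19.76 × 0.6353 = 4.833 mg/L.
Minimum DO = 9.27 − 4.833 = 4.437 mg/L.

t_c ≈ 2.53 d; minimum DO ≈ 4.44 mg/L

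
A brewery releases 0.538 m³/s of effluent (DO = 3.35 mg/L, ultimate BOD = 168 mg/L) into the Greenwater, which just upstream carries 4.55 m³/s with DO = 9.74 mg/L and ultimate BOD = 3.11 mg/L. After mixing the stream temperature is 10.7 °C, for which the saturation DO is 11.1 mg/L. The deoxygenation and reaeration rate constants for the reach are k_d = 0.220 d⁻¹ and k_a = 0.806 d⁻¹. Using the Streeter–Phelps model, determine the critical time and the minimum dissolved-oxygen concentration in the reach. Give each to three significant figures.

t_c ≈ 1.69 d; minimum DO ≈ 7.24 mg/L

Mixed DO = (4.55×9.74 + 0.538×3.35)/(4.55+0.538) = 46.12/5.088 = 9.064 mg/L.
Mixed L₀ = (4.55×3.11 + 0.538×168)/(5.088) = 104.5/5.088 = 20.55 mg/L.
Initial deficit D₀ = C_s − DO₀ = 11.1 − 9.064 = 2.036 mg/L.
t_c = (1/0.5860) ln[(0.806/0.220)(1 − 2.036×0.5860/(0.220×20.55))] = 1.706 × ln(2.697) = 1.693 d.
D_c = (0.220/0.806) × 20.55 × e^(−0.220×1.693) = 0.2730 × 20.55 × 0.6891 = 3.864 mg/L.
Minimum DO = 11.1 − 3.864 = 7.236 mg/L.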